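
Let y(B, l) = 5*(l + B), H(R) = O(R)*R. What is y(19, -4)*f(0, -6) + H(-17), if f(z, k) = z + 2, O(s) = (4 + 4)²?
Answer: -938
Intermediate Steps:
O(s) = 64 (O(s) = 8² = 64)
H(R) = 64*R
f(z, k) = 2 + z
y(B, l) = 5*B + 5*l (y(B, l) = 5*(B + l) = 5*B + 5*l)
y(19, -4)*f(0, -6) + H(-17) = (5*19 + 5*(-4))*(2 + 0) + 64*(-17) = (95 - 20)*2 - 1088 = 75*2 - 1088 = 150 - 1088 = -938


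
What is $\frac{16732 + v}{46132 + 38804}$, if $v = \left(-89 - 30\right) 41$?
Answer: $\frac{3951}{28312} \approx 0.13955$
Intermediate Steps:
$v = -4879$ ($v = \left(-119\right) 41 = -4879$)
$\frac{16732 + v}{46132 + 38804} = \frac{16732 - 4879}{46132 + 38804} = \frac{11853}{84936} = 11853 \cdot \frac{1}{84936} = \frac{3951}{28312}$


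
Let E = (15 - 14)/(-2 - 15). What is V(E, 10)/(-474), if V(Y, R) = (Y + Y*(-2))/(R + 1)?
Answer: -1/88638 ≈ -1.1282e-5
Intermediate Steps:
E = -1/17 (E = 1/(-17) = 1*(-1/17) = -1/17 ≈ -0.058824)
V(Y, R) = -Y/(1 + R) (V(Y, R) = (Y - 2*Y)/(1 + R) = (-Y)/(1 + R) = -Y/(1 + R))
V(E, 10)/(-474) = -1*(-1/17)/(1 + 10)/(-474) = -1*(-1/17)/11*(-1/474) = -1*(-1/17)*1/11*(-1/474) = (1/187)*(-1/474) = -1/88638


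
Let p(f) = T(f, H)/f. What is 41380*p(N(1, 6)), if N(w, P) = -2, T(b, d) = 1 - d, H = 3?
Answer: 41380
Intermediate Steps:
p(f) = -2/f (p(f) = (1 - 1*3)/f = (1 - 3)/f = -2/f)
41380*p(N(1, 6)) = 41380*(-2/(-2)) = 41380*(-2*(-½)) = 41380*1 = 41380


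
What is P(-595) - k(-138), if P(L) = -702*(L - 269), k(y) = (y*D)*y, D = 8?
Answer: 454176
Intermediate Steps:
k(y) = 8*y² (k(y) = (y*8)*y = (8*y)*y = 8*y²)
P(L) = 188838 - 702*L (P(L) = -702*(-269 + L) = 188838 - 702*L)
P(-595) - k(-138) = (188838 - 702*(-595)) - 8*(-138)² = (188838 + 417690) - 8*19044 = 606528 - 1*152352 = 606528 - 152352 = 454176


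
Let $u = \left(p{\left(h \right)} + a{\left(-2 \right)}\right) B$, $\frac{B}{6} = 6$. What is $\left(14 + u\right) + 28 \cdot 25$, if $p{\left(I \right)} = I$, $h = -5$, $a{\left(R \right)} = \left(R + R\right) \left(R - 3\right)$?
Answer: $1254$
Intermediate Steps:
$a{\left(R \right)} = 2 R \left(-3 + R\right)$
$B = 36$ ($B = 6 \cdot 6 = 36$)
$u = 540$ ($u = \left(-5 + 2 \left(-2\right) \left(-3 - 2\right)\right) 36 = \left(-5 + 2 \left(-2\right) \left(-5\right)\right) 36 = \left(-5 + 20\right) 36 = 15 \cdot 36 = 540$)
$\left(14 + u\right) + 28 \cdot 25 = \left(14 + 540\right) + 28 \cdot 25 = 554 + 700 = 1254$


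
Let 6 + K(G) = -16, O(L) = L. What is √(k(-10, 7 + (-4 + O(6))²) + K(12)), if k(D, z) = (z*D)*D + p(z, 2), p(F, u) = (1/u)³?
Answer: 5*√690/4 ≈ 32.835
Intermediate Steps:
p(F, u) = u⁻³ (p(F, u) = (1/u)³ = u⁻³)
K(G) = -22 (K(G) = -6 - 16 = -22)
k(D, z) = ⅛ + z*D² (k(D, z) = (z*D)*D + 2⁻³ = (D*z)*D + ⅛ = z*D² + ⅛ = ⅛ + z*D²)
√(k(-10, 7 + (-4 + O(6))²) + K(12)) = √((⅛ + (7 + (-4 + 6)²)*(-10)²) - 22) = √((⅛ + (7 + 2²)*100) - 22) = √((⅛ + (7 + 4)*100) - 22) = √((⅛ + 11*100) - 22) = √((⅛ + 1100) - 22) = √(8801/8 - 22) = √(8625/8) = 5*√690/4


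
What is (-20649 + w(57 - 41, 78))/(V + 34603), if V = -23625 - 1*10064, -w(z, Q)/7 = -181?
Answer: -9691/457 ≈ -21.206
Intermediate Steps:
w(z, Q) = 1267 (w(z, Q) = -7*(-181) = 1267)
V = -33689 (V = -23625 - 10064 = -33689)
(-20649 + w(57 - 41, 78))/(V + 34603) = (-20649 + 1267)/(-33689 + 34603) = -19382/914 = -19382*1/914 = -9691/457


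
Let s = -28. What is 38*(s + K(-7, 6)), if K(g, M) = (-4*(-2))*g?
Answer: -3192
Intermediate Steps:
K(g, M) = 8*g
38*(s + K(-7, 6)) = 38*(-28 + 8*(-7)) = 38*(-28 - 56) = 38*(-84) = -3192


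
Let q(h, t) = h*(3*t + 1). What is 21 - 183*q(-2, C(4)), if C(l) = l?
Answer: 4779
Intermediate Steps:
q(h, t) = h*(1 + 3*t)
21 - 183*q(-2, C(4)) = 21 - (-366)*(1 + 3*4) = 21 - (-366)*(1 + 12) = 21 - (-366)*13 = 21 - 183*(-26) = 21 + 4758 = 4779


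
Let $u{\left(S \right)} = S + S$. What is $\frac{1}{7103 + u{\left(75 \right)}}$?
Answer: $\frac{1}{7253} \approx 0.00013787$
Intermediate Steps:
$u{\left(S \right)} = 2 S$
$\frac{1}{7103 + u{\left(75 \right)}} = \frac{1}{7103 + 2 \cdot 75} = \frac{1}{7103 + 150} = \frac{1}{7253}$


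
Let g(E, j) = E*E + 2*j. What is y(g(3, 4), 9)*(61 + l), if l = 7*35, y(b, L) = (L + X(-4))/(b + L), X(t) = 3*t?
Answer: -459/13 ≈ -35.308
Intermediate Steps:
g(E, j) = E² + 2*j
y(b, L) = (-12 + L)/(L + b) (y(b, L) = (L + 3*(-4))/(b + L) = (L - 12)/(L + b) = (-12 + L)/(L + b))
l = 245
y(g(3, 4), 9)*(61 + l) = ((-12 + 9)/(9 + (3² + 2*4)))*(61 + 245) = (-3/(9 + (9 + 8)))*306 = (-3/(9 + 17))*306 = (-3/26)*306 = ((1/26)*(-3))*306 = -3/26*306 = -459/13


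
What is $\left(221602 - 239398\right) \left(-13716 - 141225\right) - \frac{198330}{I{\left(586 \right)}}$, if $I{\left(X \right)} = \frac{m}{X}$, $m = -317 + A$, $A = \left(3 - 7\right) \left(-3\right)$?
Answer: $\frac{168220376472}{61} \approx 2.7577 \cdot 10^{9}$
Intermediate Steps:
$A = 12$ ($A = \left(-4\right) \left(-3\right) = 12$)
$m = -305$ ($m = -317 + 12 = -305$)
$I{\left(X \right)} = - \frac{305}{X}$
$\left(221602 - 239398\right) \left(-13716 - 141225\right) - \frac{198330}{I{\left(586 \right)}} = \left(221602 - 239398\right) \left(-13716 - 141225\right) - \frac{198330}{\left(-305\right) \frac{1}{586}} = \left(-17796\right) \left(-154941\right) - \frac{198330}{\left(-305\right) \frac{1}{586}} = 2757330036 - \frac{198330}{- \frac{305}{586}} = 2757330036 - - \frac{23244276}{61} = 2757330036 + \frac{23244276}{61} = \frac{168220376472}{61}$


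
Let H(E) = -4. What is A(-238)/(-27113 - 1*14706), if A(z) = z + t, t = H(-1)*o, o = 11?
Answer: 282/41819 ≈ 0.0067433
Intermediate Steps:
t = -44 (t = -4*11 = -44)
A(z) = -44 + z (A(z) = z - 44 = -44 + z)
A(-238)/(-27113 - 1*14706) = (-44 - 238)/(-27113 - 1*14706) = -282/(-27113 - 14706) = -282/(-41819) = -282*(-1/41819) = 282/41819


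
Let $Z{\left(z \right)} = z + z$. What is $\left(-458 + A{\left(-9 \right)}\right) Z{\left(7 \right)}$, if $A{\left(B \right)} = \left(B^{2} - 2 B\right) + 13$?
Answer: $-4844$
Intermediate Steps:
$Z{\left(z \right)} = 2 z$
$A{\left(B \right)} = 13 + B^{2} - 2 B$
$\left(-458 + A{\left(-9 \right)}\right) Z{\left(7 \right)} = \left(-458 + \left(13 + \left(-9\right)^{2} - -18\right)\right) 2 \cdot 7 = \left(-458 + \left(13 + 81 + 18\right)\right) 14 = \left(-458 + 112\right) 14 = \left(-346\right) 14 = -4844$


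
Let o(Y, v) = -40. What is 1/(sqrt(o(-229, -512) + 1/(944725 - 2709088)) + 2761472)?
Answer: 4872239022336/13454551637558813113 - I*sqrt(124519073595123)/13454551637558813113 ≈ 3.6213e-7 - 8.2937e-13*I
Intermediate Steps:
1/(sqrt(o(-229, -512) + 1/(944725 - 2709088)) + 2761472) = 1/(sqrt(-40 + 1/(944725 - 2709088)) + 2761472) = 1/(sqrt(-40 + 1/(-1764363)) + 2761472) = 1/(sqrt(-40 - 1/1764363) + 2761472) = 1/(sqrt(-70574521/1764363) + 2761472) = 1/(I*sqrt(124519073595123)/1764363 + 2761472) = 1/(2761472 + I*sqrt(124519073595123)/1764363)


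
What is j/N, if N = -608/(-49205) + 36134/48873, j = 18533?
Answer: 44568083619345/1807688254 ≈ 24655.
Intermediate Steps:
N = 1807688254/2404795965 (N = -608*(-1/49205) + 36134*(1/48873) = 608/49205 + 36134/48873 = 1807688254/2404795965 ≈ 0.75170)
j/N = 18533/(1807688254/2404795965) = 18533*(2404795965/1807688254) = 44568083619345/1807688254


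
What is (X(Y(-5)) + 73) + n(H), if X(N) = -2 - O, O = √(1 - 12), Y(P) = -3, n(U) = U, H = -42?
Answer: 29 - I*√11 ≈ 29.0 - 3.3166*I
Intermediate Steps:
O = I*√11 (O = √(-11) = I*√11 ≈ 3.3166*I)
X(N) = -2 - I*√11
(X(Y(-5)) + 73) + n(H) = ((-2 - I*√11) + 73) - 42 = (71 - I*√11) - 42 = 29 - I*√11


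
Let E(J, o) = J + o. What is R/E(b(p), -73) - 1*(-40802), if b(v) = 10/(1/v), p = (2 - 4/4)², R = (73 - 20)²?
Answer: 2567717/63 ≈ 40757.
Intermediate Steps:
R = 2809 (R = 53² = 2809)
p = 1 (p = (2 - 4*¼)² = (2 - 1)² = 1² = 1)
b(v) = 10*v
R/E(b(p), -73) - 1*(-40802) = 2809/(10*1 - 73) - 1*(-40802) = 2809/(10 - 73) + 40802 = 2809/(-63) + 40802 = 2809*(-1/63) + 40802 = -2809/63 + 40802 = 2567717/63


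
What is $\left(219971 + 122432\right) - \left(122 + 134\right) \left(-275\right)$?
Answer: $412803$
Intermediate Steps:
$\left(219971 + 122432\right) - \left(122 + 134\right) \left(-275\right) = 342403 - 256 \left(-275\right) = 342403 - -70400 = 342403 + 70400 = 412803$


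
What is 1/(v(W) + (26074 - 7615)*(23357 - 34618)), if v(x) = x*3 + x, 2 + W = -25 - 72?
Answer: -1/207867195 ≈ -4.8108e-9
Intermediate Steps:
W = -99 (W = -2 + (-25 - 72) = -2 - 97 = -99)
v(x) = 4*x (v(x) = 3*x + x = 4*x)
1/(v(W) + (26074 - 7615)*(23357 - 34618)) = 1/(4*(-99) + (26074 - 7615)*(23357 - 34618)) = 1/(-396 + 18459*(-11261)) = 1/(-396 - 207866799) = 1/(-207867195) = -1/207867195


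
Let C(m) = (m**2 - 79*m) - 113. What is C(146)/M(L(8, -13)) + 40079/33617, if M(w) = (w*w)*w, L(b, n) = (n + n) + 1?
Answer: 301191602/525265625 ≈ 0.57341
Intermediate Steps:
L(b, n) = 1 + 2*n (L(b, n) = 2*n + 1 = 1 + 2*n)
C(m) = -113 + m**2 - 79*m
M(w) = w**3 (M(w) = w**2*w = w**3)
C(146)/M(L(8, -13)) + 40079/33617 = (-113 + 146**2 - 79*146)/((1 + 2*(-13))**3) + 40079/33617 = (-113 + 21316 - 11534)/((1 - 26)**3) + 40079*(1/33617) = 9669/((-25)**3) + 40079/33617 = 9669/(-15625) + 40079/33617 = 9669*(-1/15625) + 40079/33617 = -9669/15625 + 40079/33617 = 301191602/525265625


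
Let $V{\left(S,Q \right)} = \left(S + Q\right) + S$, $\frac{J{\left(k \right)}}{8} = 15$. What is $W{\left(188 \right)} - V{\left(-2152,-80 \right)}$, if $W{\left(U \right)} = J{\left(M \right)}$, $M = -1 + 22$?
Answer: $4504$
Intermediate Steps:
$M = 21$
$J{\left(k \right)} = 120$ ($J{\left(k \right)} = 8 \cdot 15 = 120$)
$W{\left(U \right)} = 120$
$V{\left(S,Q \right)} = Q + 2 S$ ($V{\left(S,Q \right)} = \left(Q + S\right) + S = Q + 2 S$)
$W{\left(188 \right)} - V{\left(-2152,-80 \right)} = 120 - \left(-80 + 2 \left(-2152\right)\right) = 120 - \left(-80 - 4304\right) = 120 - -4384 = 120 + 4384 = 4504$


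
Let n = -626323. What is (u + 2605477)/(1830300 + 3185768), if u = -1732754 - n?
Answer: 749523/2508034 ≈ 0.29885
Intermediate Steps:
u = -1106431 (u = -1732754 - 1*(-626323) = -1732754 + 626323 = -1106431)
(u + 2605477)/(1830300 + 3185768) = (-1106431 + 2605477)/(1830300 + 3185768) = 1499046/5016068 = 1499046*(1/5016068) = 749523/2508034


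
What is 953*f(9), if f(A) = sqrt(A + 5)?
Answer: 953*sqrt(14) ≈ 3565.8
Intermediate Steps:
f(A) = sqrt(5 + A)
953*f(9) = 953*sqrt(5 + 9) = 953*sqrt(14)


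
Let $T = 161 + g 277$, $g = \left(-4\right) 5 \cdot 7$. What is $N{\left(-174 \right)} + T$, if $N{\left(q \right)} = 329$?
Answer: $-38290$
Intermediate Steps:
$g = -140$ ($g = \left(-20\right) 7 = -140$)
$T = -38619$ ($T = 161 - 38780 = -38619$)
$N{\left(-174 \right)} + T = 329 - 38619 = -38290$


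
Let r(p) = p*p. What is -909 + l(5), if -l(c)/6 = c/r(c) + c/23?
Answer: -104823/115 ≈ -911.50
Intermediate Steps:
r(p) = p²
l(c) = -6/c - 6*c/23 (l(c) = -6*(c/(c²) + c/23) = -6*(c/c² + c*(1/23)) = -6*(1/c + c/23) = -6/c - 6*c/23)
-909 + l(5) = -909 + (-6/5 - 6/23*5) = -909 + (-6*⅕ - 30/23) = -909 + (-6/5 - 30/23) = -909 - 288/115 = -104823/115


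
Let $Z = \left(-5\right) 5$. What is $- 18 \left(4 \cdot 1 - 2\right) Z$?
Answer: $900$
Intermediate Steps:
$Z = -25$
$- 18 \left(4 \cdot 1 - 2\right) Z = - 18 \left(4 \cdot 1 - 2\right) \left(-25\right) = - 18 \left(4 - 2\right) \left(-25\right) = \left(-18\right) 2 \left(-25\right) = \left(-36\right) \left(-25\right) = 900$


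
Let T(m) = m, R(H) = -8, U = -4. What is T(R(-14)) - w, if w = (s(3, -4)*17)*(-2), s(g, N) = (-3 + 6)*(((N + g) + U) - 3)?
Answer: -824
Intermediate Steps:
s(g, N) = -21 + 3*N + 3*g (s(g, N) = (-3 + 6)*(((N + g) - 4) - 3) = 3*((-4 + N + g) - 3) = 3*(-7 + N + g) = -21 + 3*N + 3*g)
w = 816 (w = ((-21 + 3*(-4) + 3*3)*17)*(-2) = ((-21 - 12 + 9)*17)*(-2) = -24*17*(-2) = -408*(-2) = 816)
T(R(-14)) - w = -8 - 1*816 = -8 - 816 = -824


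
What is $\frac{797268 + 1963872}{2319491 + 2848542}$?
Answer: $\frac{2761140}{5168033} \approx 0.53427$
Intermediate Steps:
$\frac{797268 + 1963872}{2319491 + 2848542} = \frac{2761140}{5168033}$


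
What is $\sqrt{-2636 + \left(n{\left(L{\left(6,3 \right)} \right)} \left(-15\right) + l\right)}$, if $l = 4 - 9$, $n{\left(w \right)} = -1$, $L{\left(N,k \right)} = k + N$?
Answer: $i \sqrt{2626} \approx 51.245 i$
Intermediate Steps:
$L{\left(N,k \right)} = N + k$
$l = -5$
$\sqrt{-2636 + \left(n{\left(L{\left(6,3 \right)} \right)} \left(-15\right) + l\right)} = \sqrt{-2636 - -10} = \sqrt{-2636 + \left(15 - 5\right)} = \sqrt{-2636 + 10} = \sqrt{-2626} = i \sqrt{2626}$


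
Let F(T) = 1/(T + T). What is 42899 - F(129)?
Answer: 11067941/258 ≈ 42899.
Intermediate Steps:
F(T) = 1/(2*T)
42899 - F(129) = 42899 - 1/(2*129) = 42899 - 1*1/258 = 42899 - 1/258 = 11067941/258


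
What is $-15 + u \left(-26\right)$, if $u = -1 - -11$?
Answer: $-275$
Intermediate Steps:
$u = 10$ ($u = -1 + 11 = 10$)
$-15 + u \left(-26\right) = -15 + 10 \left(-26\right) = -15 - 260 = -275$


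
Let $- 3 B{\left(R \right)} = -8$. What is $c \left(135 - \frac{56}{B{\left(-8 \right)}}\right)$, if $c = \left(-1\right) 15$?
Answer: $-1710$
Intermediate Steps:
$c = -15$
$B{\left(R \right)} = \frac{8}{3}$ ($B{\left(R \right)} = \left(- \frac{1}{3}\right) \left(-8\right) = \frac{8}{3}$)
$c \left(135 - \frac{56}{B{\left(-8 \right)}}\right) = - 15 \left(135 - \frac{56}{\frac{8}{3}}\right) = - 15 \left(135 - 21\right) = \left(-15\right) 114 = -1710$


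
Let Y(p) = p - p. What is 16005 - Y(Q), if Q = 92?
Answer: 16005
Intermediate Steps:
Y(p) = 0
16005 - Y(Q) = 16005 - 1*0 = 16005 + 0 = 16005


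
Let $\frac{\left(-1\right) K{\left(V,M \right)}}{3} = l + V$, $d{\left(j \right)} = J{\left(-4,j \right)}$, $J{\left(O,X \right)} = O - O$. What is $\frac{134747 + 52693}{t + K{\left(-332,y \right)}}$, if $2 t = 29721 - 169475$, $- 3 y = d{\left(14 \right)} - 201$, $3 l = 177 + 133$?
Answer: $- \frac{187440}{69191} \approx -2.709$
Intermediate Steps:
$J{\left(O,X \right)} = 0$
$l = \frac{310}{3}$ ($l = \frac{177 + 133}{3} = \frac{1}{3} \cdot 310 = \frac{310}{3} \approx 103.33$)
$d{\left(j \right)} = 0$
$y = 67$ ($y = - \frac{0 - 201}{3} = \left(- \frac{1}{3}\right) \left(-201\right) = 67$)
$t = -69877$ ($t = \frac{29721 - 169475}{2} = \frac{1}{2} \left(-139754\right) = -69877$)
$K{\left(V,M \right)} = -310 - 3 V$ ($K{\left(V,M \right)} = - 3 \left(\frac{310}{3} + V\right) = -310 - 3 V$)
$\frac{134747 + 52693}{t + K{\left(-332,y \right)}} = \frac{134747 + 52693}{-69877 - -686} = \frac{187440}{-69877 + \left(-310 + 996\right)} = \frac{187440}{-69877 + 686} = \frac{187440}{-69191} = 187440 \left(- \frac{1}{69191}\right) = - \frac{187440}{69191}$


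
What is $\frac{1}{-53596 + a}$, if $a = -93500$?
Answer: $- \frac{1}{147096} \approx -6.7983 \cdot 10^{-6}$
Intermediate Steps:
$\frac{1}{-53596 + a} = \frac{1}{-53596 - 93500} = \frac{1}{-147096} = - \frac{1}{147096}$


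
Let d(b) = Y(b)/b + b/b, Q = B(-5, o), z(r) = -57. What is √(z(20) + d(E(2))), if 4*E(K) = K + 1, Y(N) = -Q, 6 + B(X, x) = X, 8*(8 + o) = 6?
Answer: 2*I*√93/3 ≈ 6.4291*I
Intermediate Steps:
o = -29/4 (o = -8 + (⅛)*6 = -8 + ¾ = -29/4 ≈ -7.2500)
B(X, x) = -6 + X
Q = -11 (Q = -6 - 5 = -11)
Y(N) = 11 (Y(N) = -1*(-11) = 11)
E(K) = ¼ + K/4 (E(K) = (K + 1)/4 = (1 + K)/4 = ¼ + K/4)
d(b) = 1 + 11/b (d(b) = 11/b + b/b = 11/b + 1 = 1 + 11/b)
√(z(20) + d(E(2))) = √(-57 + (11 + (¼ + (¼)*2))/(¼ + (¼)*2)) = √(-57 + (11 + (¼ + ½))/(¼ + ½)) = √(-57 + (11 + ¾)/(¾)) = √(-57 + (4/3)*(47/4)) = √(-57 + 47/3) = √(-124/3) = 2*I*√93/3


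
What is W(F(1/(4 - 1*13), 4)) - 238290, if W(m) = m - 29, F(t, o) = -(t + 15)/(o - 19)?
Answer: -32172931/135 ≈ -2.3832e+5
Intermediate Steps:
F(t, o) = -(15 + t)/(-19 + o)
W(m) = -29 + m
W(F(1/(4 - 1*13), 4)) - 238290 = (-29 + (-15 - 1/(4 - 1*13))/(-19 + 4)) - 238290 = (-29 + (-15 - 1/(4 - 13))/(-15)) - 238290 = (-29 - (-15 - 1/(-9))/15) - 238290 = (-29 - (-15 - 1*(-1/9))/15) - 238290 = (-29 - (-15 + 1/9)/15) - 238290 = (-29 - 1/15*(-134/9)) - 238290 = (-29 + 134/135) - 238290 = -3781/135 - 238290 = -32172931/135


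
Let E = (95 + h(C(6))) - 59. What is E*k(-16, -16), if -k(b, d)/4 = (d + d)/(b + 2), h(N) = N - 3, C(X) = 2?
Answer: -320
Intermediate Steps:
h(N) = -3 + N
k(b, d) = -8*d/(2 + b) (k(b, d) = -4*(d + d)/(b + 2) = -4*2*d/(2 + b) = -8*d/(2 + b))
E = 35 (E = (95 + (-3 + 2)) - 59 = (95 - 1) - 59 = 94 - 59 = 35)
E*k(-16, -16) = 35*(-8*(-16)/(2 - 16)) = 35*(-8*(-16)/(-14)) = 35*(-8*(-16)*(-1/14)) = 35*(-64/7) = -320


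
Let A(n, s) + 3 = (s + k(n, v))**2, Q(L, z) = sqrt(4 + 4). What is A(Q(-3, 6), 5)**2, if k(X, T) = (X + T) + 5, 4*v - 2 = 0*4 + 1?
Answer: 4667729/256 + 82947*sqrt(2)/8 ≈ 32896.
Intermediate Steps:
v = 3/4 (v = 1/2 + (0*4 + 1)/4 = 1/2 + (0 + 1)/4 = 1/2 + (1/4)*1 = 1/2 + 1/4 = 3/4 ≈ 0.75000)
Q(L, z) = 2*sqrt(2) (Q(L, z) = sqrt(8) = 2*sqrt(2))
k(X, T) = 5 + T + X (k(X, T) = (T + X) + 5 = 5 + T + X)
A(n, s) = -3 + (23/4 + n + s)**2 (A(n, s) = -3 + (s + (5 + 3/4 + n))**2 = -3 + (s + (23/4 + n))**2 = -3 + (23/4 + n + s)**2)
A(Q(-3, 6), 5)**2 = (-3 + (23 + 4*(2*sqrt(2)) + 4*5)**2/16)**2 = (-3 + (23 + 8*sqrt(2) + 20)**2/16)**2 = (-3 + (43 + 8*sqrt(2))**2/16)**2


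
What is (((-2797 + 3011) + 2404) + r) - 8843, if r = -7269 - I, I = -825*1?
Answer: -12669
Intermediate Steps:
I = -825
r = -6444 (r = -7269 - 1*(-825) = -7269 + 825 = -6444)
(((-2797 + 3011) + 2404) + r) - 8843 = (((-2797 + 3011) + 2404) - 6444) - 8843 = ((214 + 2404) - 6444) - 8843 = (2618 - 6444) - 8843 = -3826 - 8843 = -12669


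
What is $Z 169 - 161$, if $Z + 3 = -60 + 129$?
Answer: $10993$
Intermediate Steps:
$Z = 66$ ($Z = -3 + \left(-60 + 129\right) = -3 + 69 = 66$)
$Z 169 - 161 = 66 \cdot 169 - 161 = 11154 - 161 = 10993$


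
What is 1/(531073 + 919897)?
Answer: 1/1450970 ≈ 6.8919e-7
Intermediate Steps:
1/(531073 + 919897) = 1/1450970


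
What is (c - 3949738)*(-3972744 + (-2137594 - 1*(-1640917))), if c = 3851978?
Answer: 436930596960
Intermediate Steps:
(c - 3949738)*(-3972744 + (-2137594 - 1*(-1640917))) = (3851978 - 3949738)*(-3972744 + (-2137594 - 1*(-1640917))) = -97760*(-3972744 + (-2137594 + 1640917)) = -97760*(-3972744 - 496677) = -97760*(-4469421) = 436930596960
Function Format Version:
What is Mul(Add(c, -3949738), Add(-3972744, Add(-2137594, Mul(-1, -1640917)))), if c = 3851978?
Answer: 436930596960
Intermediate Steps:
Mul(Add(c, -3949738), Add(-3972744, Add(-2137594, Mul(-1, -1640917)))) = Mul(Add(3851978, -3949738), Add(-3972744, Add(-2137594, Mul(-1, -1640917)))) = Mul(-97760, Add(-3972744, Add(-2137594, 1640917))) = Mul(-97760, Add(-3972744, -496677)) = Mul(-97760, -4469421) = 436930596960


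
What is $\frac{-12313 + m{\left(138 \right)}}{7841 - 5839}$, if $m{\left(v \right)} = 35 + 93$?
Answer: $- \frac{12185}{2002} \approx -6.0864$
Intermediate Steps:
$m{\left(v \right)} = 128$
$\frac{-12313 + m{\left(138 \right)}}{7841 - 5839} = \frac{-12313 + 128}{7841 - 5839} = - \frac{12185}{2002}$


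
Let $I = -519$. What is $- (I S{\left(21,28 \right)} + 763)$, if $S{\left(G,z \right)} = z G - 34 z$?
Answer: $-189679$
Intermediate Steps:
$S{\left(G,z \right)} = - 34 z + G z$ ($S{\left(G,z \right)} = G z - 34 z = - 34 z + G z$)
$- (I S{\left(21,28 \right)} + 763) = - (- 519 \cdot 28 \left(-34 + 21\right) + 763) = - (- 519 \cdot 28 \left(-13\right) + 763) = - (\left(-519\right) \left(-364\right) + 763) = - (188916 + 763) = \left(-1\right) 189679 = -189679$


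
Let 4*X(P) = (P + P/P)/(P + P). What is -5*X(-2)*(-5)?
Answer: 25/16 ≈ 1.5625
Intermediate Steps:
X(P) = (1 + P)/(8*P) (X(P) = ((P + P/P)/(P + P))/4 = ((P + 1)/((2*P)))/4 = ((1 + P)*(1/(2*P)))/4 = ((1 + P)/(2*P))/4 = (1 + P)/(8*P))
-5*X(-2)*(-5) = -5*(1 - 2)/(8*(-2))*(-5) = -5*(-1)*(-1)/(8*2)*(-5) = -5*1/16*(-5) = -5/16*(-5) = 25/16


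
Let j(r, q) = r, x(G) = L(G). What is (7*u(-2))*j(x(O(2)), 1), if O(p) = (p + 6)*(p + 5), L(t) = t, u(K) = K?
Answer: -784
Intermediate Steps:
O(p) = (5 + p)*(6 + p) (O(p) = (6 + p)*(5 + p) = (5 + p)*(6 + p))
x(G) = G
(7*u(-2))*j(x(O(2)), 1) = (7*(-2))*(30 + 2**2 + 11*2) = -14*(30 + 4 + 22) = -14*56 = -784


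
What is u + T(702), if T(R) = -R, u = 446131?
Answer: 445429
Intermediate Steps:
u + T(702) = 446131 - 1*702 = 446131 - 702 = 445429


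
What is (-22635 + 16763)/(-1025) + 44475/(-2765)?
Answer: -5870159/566825 ≈ -10.356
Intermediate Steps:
(-22635 + 16763)/(-1025) + 44475/(-2765) = -5872*(-1/1025) + 44475*(-1/2765) = 5872/1025 - 8895/553 = -5870159/566825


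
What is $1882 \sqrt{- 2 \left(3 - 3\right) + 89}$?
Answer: $1882 \sqrt{89} \approx 17755.0$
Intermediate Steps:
$1882 \sqrt{- 2 \left(3 - 3\right) + 89} = 1882 \sqrt{\left(-2\right) 0 + 89} = 1882 \sqrt{0 + 89} = 1882 \sqrt{89}$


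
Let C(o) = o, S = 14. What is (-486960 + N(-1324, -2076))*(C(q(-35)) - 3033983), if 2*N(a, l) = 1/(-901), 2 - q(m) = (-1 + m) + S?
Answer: 2662304850735239/1802 ≈ 1.4774e+12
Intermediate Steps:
q(m) = -11 - m (q(m) = 2 - ((-1 + m) + 14) = 2 - (13 + m) = 2 + (-13 - m) = -11 - m)
N(a, l) = -1/1802 (N(a, l) = (1/2)/(-901) = (1/2)*(-1/901) = -1/1802)
(-486960 + N(-1324, -2076))*(C(q(-35)) - 3033983) = (-486960 - 1/1802)*((-11 - 1*(-35)) - 3033983) = -877501921*((-11 + 35) - 3033983)/1802 = -877501921*(24 - 3033983)/1802 = -877501921/1802*(-3033959) = 2662304850735239/1802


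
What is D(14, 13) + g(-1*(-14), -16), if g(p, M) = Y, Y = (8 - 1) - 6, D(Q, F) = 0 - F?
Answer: -12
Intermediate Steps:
D(Q, F) = -F
Y = 1 (Y = 7 - 6 = 1)
g(p, M) = 1
D(14, 13) + g(-1*(-14), -16) = -1*13 + 1 = -13 + 1 = -12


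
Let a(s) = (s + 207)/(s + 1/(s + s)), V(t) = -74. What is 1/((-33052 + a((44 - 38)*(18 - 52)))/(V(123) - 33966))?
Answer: 141662566/137550917 ≈ 1.0299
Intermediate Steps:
a(s) = (207 + s)/(s + 1/(2*s))
1/((-33052 + a((44 - 38)*(18 - 52)))/(V(123) - 33966)) = 1/((-33052 + 2*((44 - 38)*(18 - 52))*(207 + (44 - 38)*(18 - 52))/(1 + 2*((44 - 38)*(18 - 52))²))/(-74 - 33966)) = 1/((-33052 + 2*(6*(-34))*(207 + 6*(-34))/(1 + 2*(6*(-34))²))/(-34040)) = 1/((-33052 + 2*(-204)*(207 - 204)/(1 + 2*(-204)²))*(-1/34040)) = 1/((-33052 + 2*(-204)*3/(1 + 2*41616))*(-1/34040)) = 1/((-33052 + 2*(-204)*3/(1 + 83232))*(-1/34040)) = 1/((-33052 + 2*(-204)*3/83233)*(-1/34040)) = 1/((-33052 + 2*(-204)*(1/83233)*3)*(-1/34040)) = 1/((-33052 - 1224/83233)*(-1/34040)) = 1/(-2751018340/83233*(-1/34040)) = 1/(137550917/141662566) = 141662566/137550917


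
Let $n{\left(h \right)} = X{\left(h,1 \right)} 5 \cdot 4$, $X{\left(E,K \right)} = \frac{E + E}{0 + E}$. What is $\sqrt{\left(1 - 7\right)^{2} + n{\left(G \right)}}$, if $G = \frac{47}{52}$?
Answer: $2 \sqrt{19} \approx 8.7178$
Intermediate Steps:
$G = \frac{47}{52}$ ($G = 47 \cdot \frac{1}{52} = \frac{47}{52} \approx 0.90385$)
$X{\left(E,K \right)} = 2$ ($X{\left(E,K \right)} = \frac{2 E}{E} = 2$)
$n{\left(h \right)} = 40$ ($n{\left(h \right)} = 2 \cdot 5 \cdot 4 = 10 \cdot 4 = 40$)
$\sqrt{\left(1 - 7\right)^{2} + n{\left(G \right)}} = \sqrt{\left(1 - 7\right)^{2} + 40} = \sqrt{\left(-6\right)^{2} + 40} = \sqrt{36 + 40} = \sqrt{76} = 2 \sqrt{19}$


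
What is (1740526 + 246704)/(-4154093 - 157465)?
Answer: -331205/718593 ≈ -0.46091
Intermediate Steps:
(1740526 + 246704)/(-4154093 - 157465) = 1987230/(-4311558) = 1987230*(-1/4311558) = -331205/718593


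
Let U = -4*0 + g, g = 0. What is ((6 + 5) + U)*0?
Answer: 0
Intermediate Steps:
U = 0 (U = -4*0 + 0 = 0 + 0 = 0)
((6 + 5) + U)*0 = ((6 + 5) + 0)*0 = (11 + 0)*0 = 11*0 = 0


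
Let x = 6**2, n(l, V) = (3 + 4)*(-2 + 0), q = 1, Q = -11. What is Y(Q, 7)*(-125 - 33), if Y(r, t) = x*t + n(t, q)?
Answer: -37604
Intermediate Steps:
n(l, V) = -14 (n(l, V) = 7*(-2) = -14)
x = 36
Y(r, t) = -14 + 36*t (Y(r, t) = 36*t - 14 = -14 + 36*t)
Y(Q, 7)*(-125 - 33) = (-14 + 36*7)*(-125 - 33) = (-14 + 252)*(-158) = 238*(-158) = -37604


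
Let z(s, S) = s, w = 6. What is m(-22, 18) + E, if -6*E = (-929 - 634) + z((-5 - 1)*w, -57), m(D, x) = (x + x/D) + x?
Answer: 6637/22 ≈ 301.68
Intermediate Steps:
m(D, x) = 2*x + x/D
E = 533/2 (E = -((-929 - 634) + (-5 - 1)*6)/6 = -(-1563 - 6*6)/6 = -(-1563 - 36)/6 = -⅙*(-1599) = 533/2 ≈ 266.50)
m(-22, 18) + E = (2*18 + 18/(-22)) + 533/2 = (36 + 18*(-1/22)) + 533/2 = (36 - 9/11) + 533/2 = 387/11 + 533/2 = 6637/22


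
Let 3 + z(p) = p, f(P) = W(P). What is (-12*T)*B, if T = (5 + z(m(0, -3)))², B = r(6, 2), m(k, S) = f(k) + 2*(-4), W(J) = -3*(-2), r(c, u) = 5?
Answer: 0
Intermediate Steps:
W(J) = 6
f(P) = 6
m(k, S) = -2 (m(k, S) = 6 + 2*(-4) = 6 - 8 = -2)
B = 5
z(p) = -3 + p
T = 0 (T = (5 + (-3 - 2))² = (5 - 5)² = 0² = 0)
(-12*T)*B = -12*0*5 = 0*5 = 0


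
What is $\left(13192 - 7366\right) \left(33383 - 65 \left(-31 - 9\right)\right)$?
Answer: $209636958$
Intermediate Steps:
$\left(13192 - 7366\right) \left(33383 - 65 \left(-31 - 9\right)\right) = 5826 \left(33383 - -2600\right) = 5826 \left(33383 + 2600\right) = 5826 \cdot 35983 = 209636958$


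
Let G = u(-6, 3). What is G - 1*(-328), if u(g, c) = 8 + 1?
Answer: 337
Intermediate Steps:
u(g, c) = 9
G = 9
G - 1*(-328) = 9 - 1*(-328) = 9 + 328 = 337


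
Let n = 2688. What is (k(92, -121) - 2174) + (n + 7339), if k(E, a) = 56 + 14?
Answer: 7923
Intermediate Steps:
k(E, a) = 70
(k(92, -121) - 2174) + (n + 7339) = (70 - 2174) + (2688 + 7339) = -2104 + 10027 = 7923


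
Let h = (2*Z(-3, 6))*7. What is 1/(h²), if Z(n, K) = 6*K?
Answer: 1/254016 ≈ 3.9368e-6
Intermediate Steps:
h = 504 (h = (2*(6*6))*7 = (2*36)*7 = 72*7 = 504)
1/(h²) = 1/(504²) = 1/254016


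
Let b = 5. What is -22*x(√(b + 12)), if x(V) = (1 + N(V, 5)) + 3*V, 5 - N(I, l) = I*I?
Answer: 242 - 66*√17 ≈ -30.125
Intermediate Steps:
N(I, l) = 5 - I² (N(I, l) = 5 - I*I = 5 - I²)
x(V) = 6 - V² + 3*V (x(V) = (1 + (5 - V²)) + 3*V = (6 - V²) + 3*V = 6 - V² + 3*V)
-22*x(√(b + 12)) = -22*(6 - (√(5 + 12))² + 3*√(5 + 12)) = -22*(6 - (√17)² + 3*√17) = -22*(6 - 1*17 + 3*√17) = -22*(6 - 17 + 3*√17) = -22*(-11 + 3*√17) = 242 - 66*√17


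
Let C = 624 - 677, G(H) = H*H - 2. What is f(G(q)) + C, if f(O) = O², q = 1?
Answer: -52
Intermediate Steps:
G(H) = -2 + H² (G(H) = H² - 2 = -2 + H²)
C = -53
f(G(q)) + C = (-2 + 1²)² - 53 = (-2 + 1)² - 53 = (-1)² - 53 = 1 - 53 = -52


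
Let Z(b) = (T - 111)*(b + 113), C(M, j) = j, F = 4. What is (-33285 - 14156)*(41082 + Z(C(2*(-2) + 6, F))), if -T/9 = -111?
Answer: -6877901298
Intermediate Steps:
T = 999 (T = -9*(-111) = 999)
Z(b) = 100344 + 888*b (Z(b) = (999 - 111)*(b + 113) = 888*(113 + b) = 100344 + 888*b)
(-33285 - 14156)*(41082 + Z(C(2*(-2) + 6, F))) = (-33285 - 14156)*(41082 + (100344 + 888*4)) = -47441*(41082 + (100344 + 3552)) = -47441*(41082 + 103896) = -47441*144978 = -6877901298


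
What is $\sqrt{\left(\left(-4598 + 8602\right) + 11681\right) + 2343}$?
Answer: $2 \sqrt{4507} \approx 134.27$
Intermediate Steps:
$\sqrt{\left(\left(-4598 + 8602\right) + 11681\right) + 2343} = \sqrt{\left(4004 + 11681\right) + 2343} = \sqrt{15685 + 2343} = \sqrt{18028} = 2 \sqrt{4507}$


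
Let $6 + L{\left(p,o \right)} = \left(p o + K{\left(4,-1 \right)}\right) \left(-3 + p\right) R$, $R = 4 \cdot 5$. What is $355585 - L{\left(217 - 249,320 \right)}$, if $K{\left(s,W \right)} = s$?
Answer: $-6809609$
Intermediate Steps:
$R = 20$
$L{\left(p,o \right)} = -6 + \left(-60 + 20 p\right) \left(4 + o p\right)$ ($L{\left(p,o \right)} = -6 + \left(p o + 4\right) \left(-3 + p\right) 20 = -6 + \left(o p + 4\right) \left(-60 + 20 p\right) = -6 + \left(4 + o p\right) \left(-60 + 20 p\right) = -6 + \left(-60 + 20 p\right) \left(4 + o p\right)$)
$355585 - L{\left(217 - 249,320 \right)} = 355585 - \left(-246 + 80 \left(217 - 249\right) - 19200 \left(217 - 249\right) + 20 \cdot 320 \left(217 - 249\right)^{2}\right) = 355585 - \left(-246 + 80 \left(-32\right) - 19200 \left(-32\right) + 20 \cdot 320 \left(-32\right)^{2}\right) = 355585 - \left(-246 - 2560 + 614400 + 20 \cdot 320 \cdot 1024\right) = 355585 - \left(-246 - 2560 + 614400 + 6553600\right) = 355585 - 7165194 = -6809609$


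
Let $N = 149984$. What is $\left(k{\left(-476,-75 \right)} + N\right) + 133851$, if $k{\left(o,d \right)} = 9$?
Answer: $283844$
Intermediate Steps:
$\left(k{\left(-476,-75 \right)} + N\right) + 133851 = \left(9 + 149984\right) + 133851 = 149993 + 133851 = 283844$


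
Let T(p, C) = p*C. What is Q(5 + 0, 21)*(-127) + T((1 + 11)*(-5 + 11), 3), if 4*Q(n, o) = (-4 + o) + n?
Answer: -965/2 ≈ -482.50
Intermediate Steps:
Q(n, o) = -1 + n/4 + o/4 (Q(n, o) = ((-4 + o) + n)/4 = (-4 + n + o)/4 = -1 + n/4 + o/4)
T(p, C) = C*p
Q(5 + 0, 21)*(-127) + T((1 + 11)*(-5 + 11), 3) = (-1 + (5 + 0)/4 + (¼)*21)*(-127) + 3*((1 + 11)*(-5 + 11)) = (-1 + (¼)*5 + 21/4)*(-127) + 3*(12*6) = (-1 + 5/4 + 21/4)*(-127) + 3*72 = (11/2)*(-127) + 216 = -1397/2 + 216 = -965/2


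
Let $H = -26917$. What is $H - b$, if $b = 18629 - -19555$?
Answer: $-65101$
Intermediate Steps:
$b = 38184$ ($b = 18629 + 19555 = 38184$)
$H - b = -26917 - 38184 = -65101$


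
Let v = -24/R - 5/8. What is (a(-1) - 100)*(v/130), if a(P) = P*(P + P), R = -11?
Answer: -6713/5720 ≈ -1.1736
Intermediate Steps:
v = 137/88 (v = -24/(-11) - 5/8 = -24*(-1/11) - 5*1/8 = 24/11 - 5/8 = 137/88 ≈ 1.5568)
a(P) = 2*P**2 (a(P) = P*(2*P) = 2*P**2)
(a(-1) - 100)*(v/130) = (2*(-1)**2 - 100)*((137/88)/130) = (2*1 - 100)*((137/88)*(1/130)) = (2 - 100)*(137/11440) = -98*137/11440 = -6713/5720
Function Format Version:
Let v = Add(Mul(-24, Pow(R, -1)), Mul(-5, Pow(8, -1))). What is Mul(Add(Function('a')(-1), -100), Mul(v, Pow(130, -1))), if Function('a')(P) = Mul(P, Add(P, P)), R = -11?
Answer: Rational(-6713, 5720) ≈ -1.1736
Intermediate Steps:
v = Rational(137, 88) (v = Add(Mul(-24, Pow(-11, -1)), Mul(-5, Pow(8, -1))) = Add(Mul(-24, Rational(-1, 11)), Mul(-5, Rational(1, 8))) = Add(Rational(24, 11), Rational(-5, 8)) = Rational(137, 88) ≈ 1.5568)
Function('a')(P) = Mul(2, Pow(P, 2)) (Function('a')(P) = Mul(P, Mul(2, P)) = Mul(2, Pow(P, 2)))
Mul(Add(Function('a')(-1), -100), Mul(v, Pow(130, -1))) = Mul(Add(Mul(2, Pow(-1, 2)), -100), Mul(Rational(137, 88), Pow(130, -1))) = Mul(Add(Mul(2, 1), -100), Mul(Rational(137, 88), Rational(1, 130))) = Mul(Add(2, -100), Rational(137, 11440)) = Mul(-98, Rational(137, 11440)) = Rational(-6713, 5720)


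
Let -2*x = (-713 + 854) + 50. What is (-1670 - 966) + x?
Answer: -5463/2 ≈ -2731.5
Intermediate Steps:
x = -191/2 (x = -((-713 + 854) + 50)/2 = -(141 + 50)/2 = -½*191 = -191/2 ≈ -95.500)
(-1670 - 966) + x = (-1670 - 966) - 191/2 = -2636 - 191/2 = -5463/2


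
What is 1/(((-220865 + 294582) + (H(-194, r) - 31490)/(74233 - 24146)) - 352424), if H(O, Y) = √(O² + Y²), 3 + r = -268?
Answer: -699195937672913/194871241789721630924 - 50087*√111077/194871241789721630924 ≈ -3.5880e-6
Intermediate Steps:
r = -271 (r = -3 - 268 = -271)
1/(((-220865 + 294582) + (H(-194, r) - 31490)/(74233 - 24146)) - 352424) = 1/(((-220865 + 294582) + (√((-194)² + (-271)²) - 31490)/(74233 - 24146)) - 352424) = 1/((73717 + (√(37636 + 73441) - 31490)/50087) - 352424) = 1/((73717 + (√111077 - 31490)*(1/50087)) - 352424) = 1/((73717 + (-31490 + √111077)*(1/50087)) - 352424) = 1/((73717 + (-31490/50087 + √111077/50087)) - 352424) = 1/((3692231889/50087 + √111077/50087) - 352424) = 1/(-13959628999/50087 + √111077/50087)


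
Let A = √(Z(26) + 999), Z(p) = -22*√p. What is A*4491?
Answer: 4491*√(999 - 22*√26) ≈ 1.3374e+5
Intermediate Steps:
A = √(999 - 22*√26) (A = √(-22*√26 + 999) = √(999 - 22*√26) ≈ 29.780)
A*4491 = √(999 - 22*√26)*4491 = 4491*√(999 - 22*√26)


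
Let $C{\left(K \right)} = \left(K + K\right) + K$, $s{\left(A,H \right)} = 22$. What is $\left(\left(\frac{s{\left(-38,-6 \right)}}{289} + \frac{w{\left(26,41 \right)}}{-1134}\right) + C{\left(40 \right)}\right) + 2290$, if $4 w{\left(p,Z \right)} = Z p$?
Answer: $\frac{1579535179}{655452} \approx 2409.8$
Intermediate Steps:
$C{\left(K \right)} = 3 K$ ($C{\left(K \right)} = 2 K + K = 3 K$)
$w{\left(p,Z \right)} = \frac{Z p}{4}$
$\left(\left(\frac{s{\left(-38,-6 \right)}}{289} + \frac{w{\left(26,41 \right)}}{-1134}\right) + C{\left(40 \right)}\right) + 2290 = \left(\left(\frac{22}{289} + \frac{\frac{1}{4} \cdot 41 \cdot 26}{-1134}\right) + 3 \cdot 40\right) + 2290 = \left(\left(22 \cdot \frac{1}{289} + \frac{533}{2} \left(- \frac{1}{1134}\right)\right) + 120\right) + 2290 = \left(\left(\frac{22}{289} - \frac{533}{2268}\right) + 120\right) + 2290 = \left(- \frac{104141}{655452} + 120\right) + 2290 = \frac{78550099}{655452} + 2290 = \frac{1579535179}{655452}$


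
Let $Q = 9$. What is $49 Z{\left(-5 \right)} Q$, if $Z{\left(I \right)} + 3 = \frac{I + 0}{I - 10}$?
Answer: $-1176$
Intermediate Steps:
$Z{\left(I \right)} = -3 + \frac{I}{-10 + I}$ ($Z{\left(I \right)} = -3 + \frac{I + 0}{I - 10} = -3 + \frac{I}{-10 + I}$)
$49 Z{\left(-5 \right)} Q = 49 \frac{2 \left(15 - -5\right)}{-10 - 5} \cdot 9 = 49 \frac{2 \left(15 + 5\right)}{-15} \cdot 9 = 49 \cdot 2 \left(- \frac{1}{15}\right) 20 \cdot 9 = 49 \left(- \frac{8}{3}\right) 9 = \left(- \frac{392}{3}\right) 9 = -1176$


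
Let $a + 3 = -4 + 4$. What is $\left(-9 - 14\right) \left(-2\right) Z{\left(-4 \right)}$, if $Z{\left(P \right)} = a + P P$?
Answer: $598$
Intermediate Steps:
$a = -3$ ($a = -3 + \left(-4 + 4\right) = -3 + 0 = -3$)
$Z{\left(P \right)} = -3 + P^{2}$ ($Z{\left(P \right)} = -3 + P P = -3 + P^{2}$)
$\left(-9 - 14\right) \left(-2\right) Z{\left(-4 \right)} = \left(-9 - 14\right) \left(-2\right) \left(-3 + \left(-4\right)^{2}\right) = \left(-23\right) \left(-2\right) \left(-3 + 16\right) = 46 \cdot 13 = 598$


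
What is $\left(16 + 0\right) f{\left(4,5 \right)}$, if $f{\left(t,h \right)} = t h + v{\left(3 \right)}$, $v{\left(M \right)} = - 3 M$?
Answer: $176$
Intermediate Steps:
$f{\left(t,h \right)} = -9 + h t$ ($f{\left(t,h \right)} = t h - 9 = h t - 9 = -9 + h t$)
$\left(16 + 0\right) f{\left(4,5 \right)} = \left(16 + 0\right) \left(-9 + 5 \cdot 4\right) = 16 \left(-9 + 20\right) = 16 \cdot 11 = 176$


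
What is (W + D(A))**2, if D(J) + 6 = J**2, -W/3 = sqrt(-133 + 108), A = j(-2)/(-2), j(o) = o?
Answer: -200 + 150*I ≈ -200.0 + 150.0*I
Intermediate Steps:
A = 1 (A = -2/(-2) = -2*(-1/2) = 1)
W = -15*I (W = -3*sqrt(-133 + 108) = -15*I ≈ -15.0*I)
D(J) = -6 + J**2
(W + D(A))**2 = (-15*I + (-6 + 1**2))**2 = (-15*I + (-6 + 1))**2 = (-15*I - 5)**2 = (-5 - 15*I)**2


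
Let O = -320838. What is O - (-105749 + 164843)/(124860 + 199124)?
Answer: -51973218843/161992 ≈ -3.2084e+5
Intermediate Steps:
O - (-105749 + 164843)/(124860 + 199124) = -320838 - (-105749 + 164843)/(124860 + 199124) = -320838 - 59094/323984 = -320838 - 1*29547/161992 = -320838 - 29547/161992 = -51973218843/161992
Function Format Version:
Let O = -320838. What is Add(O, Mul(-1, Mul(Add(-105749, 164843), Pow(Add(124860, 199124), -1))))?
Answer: Rational(-51973218843, 161992) ≈ -3.2084e+5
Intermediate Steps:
Add(O, Mul(-1, Mul(Add(-105749, 164843), Pow(Add(124860, 199124), -1)))) = Add(-320838, Mul(-1, Mul(Add(-105749, 164843), Pow(Add(124860, 199124), -1)))) = Add(-320838, Mul(-1, Mul(59094, Pow(323984, -1)))) = Add(-320838, Mul(-1, Mul(59094, Rational(1, 323984)))) = Add(-320838, Mul(-1, Rational(29547, 161992))) = Add(-320838, Rational(-29547, 161992)) = Rational(-51973218843, 161992)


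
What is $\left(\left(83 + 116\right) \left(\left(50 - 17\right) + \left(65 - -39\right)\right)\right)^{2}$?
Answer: $743271169$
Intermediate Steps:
$\left(\left(83 + 116\right) \left(\left(50 - 17\right) + \left(65 - -39\right)\right)\right)^{2} = \left(199 \left(\left(50 - 17\right) + \left(65 + 39\right)\right)\right)^{2} = \left(199 \left(33 + 104\right)\right)^{2} = \left(199 \cdot 137\right)^{2} = 27263^{2} = 743271169$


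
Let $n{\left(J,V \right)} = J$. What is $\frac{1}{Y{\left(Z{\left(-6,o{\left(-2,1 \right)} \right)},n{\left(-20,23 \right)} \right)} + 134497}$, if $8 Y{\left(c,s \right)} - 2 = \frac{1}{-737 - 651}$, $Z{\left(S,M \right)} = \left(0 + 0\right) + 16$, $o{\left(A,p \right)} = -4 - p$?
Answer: $\frac{11104}{1493457463} \approx 7.4351 \cdot 10^{-6}$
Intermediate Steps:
$Z{\left(S,M \right)} = 16$ ($Z{\left(S,M \right)} = 0 + 16 = 16$)
$Y{\left(c,s \right)} = \frac{2775}{11104}$ ($Y{\left(c,s \right)} = \frac{1}{4} + \frac{1}{8 \left(-737 - 651\right)} = \frac{1}{4} + \frac{1}{8 \left(-1388\right)} = \frac{1}{4} + \frac{1}{8} \left(- \frac{1}{1388}\right) = \frac{1}{4} - \frac{1}{11104} = \frac{2775}{11104}$)
$\frac{1}{Y{\left(Z{\left(-6,o{\left(-2,1 \right)} \right)},n{\left(-20,23 \right)} \right)} + 134497} = \frac{1}{\frac{2775}{11104} + 134497} = \frac{1}{\frac{1493457463}{11104}} = \frac{11104}{1493457463}$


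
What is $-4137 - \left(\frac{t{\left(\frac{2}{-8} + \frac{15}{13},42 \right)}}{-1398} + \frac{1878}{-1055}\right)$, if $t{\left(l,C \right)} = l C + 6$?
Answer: $- \frac{52857550257}{12782380} \approx -4135.2$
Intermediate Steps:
$t{\left(l,C \right)} = 6 + C l$ ($t{\left(l,C \right)} = C l + 6 = 6 + C l$)
$-4137 - \left(\frac{t{\left(\frac{2}{-8} + \frac{15}{13},42 \right)}}{-1398} + \frac{1878}{-1055}\right) = -4137 - \left(\frac{6 + 42 \left(\frac{2}{-8} + \frac{15}{13}\right)}{-1398} + \frac{1878}{-1055}\right) = -4137 - \left(\left(6 + 42 \left(2 \left(- \frac{1}{8}\right) + 15 \cdot \frac{1}{13}\right)\right) \left(- \frac{1}{1398}\right) + 1878 \left(- \frac{1}{1055}\right)\right) = -4137 - \left(\left(6 + 42 \left(- \frac{1}{4} + \frac{15}{13}\right)\right) \left(- \frac{1}{1398}\right) - \frac{1878}{1055}\right) = -4137 - \left(\left(6 + 42 \cdot \frac{47}{52}\right) \left(- \frac{1}{1398}\right) - \frac{1878}{1055}\right) = -4137 - \left(\left(6 + \frac{987}{26}\right) \left(- \frac{1}{1398}\right) - \frac{1878}{1055}\right) = -4137 - \left(\frac{1143}{26} \left(- \frac{1}{1398}\right) - \frac{1878}{1055}\right) = -4137 - \left(- \frac{381}{12116} - \frac{1878}{1055}\right) = -4137 - - \frac{23155803}{12782380} = -4137 + \frac{23155803}{12782380} = - \frac{52857550257}{12782380}$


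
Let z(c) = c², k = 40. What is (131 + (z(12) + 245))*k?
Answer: 20800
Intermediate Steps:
(131 + (z(12) + 245))*k = (131 + (12² + 245))*40 = (131 + (144 + 245))*40 = (131 + 389)*40 = 520*40 = 20800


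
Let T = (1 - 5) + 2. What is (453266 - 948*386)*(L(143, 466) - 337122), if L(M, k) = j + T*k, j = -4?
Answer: -29525309604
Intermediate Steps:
T = -2 (T = -4 + 2 = -2)
L(M, k) = -4 - 2*k
(453266 - 948*386)*(L(143, 466) - 337122) = (453266 - 948*386)*((-4 - 2*466) - 337122) = (453266 - 365928)*((-4 - 932) - 337122) = 87338*(-936 - 337122) = 87338*(-338058) = -29525309604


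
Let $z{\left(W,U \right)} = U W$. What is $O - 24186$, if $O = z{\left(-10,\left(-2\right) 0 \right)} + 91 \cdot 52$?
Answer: $-19454$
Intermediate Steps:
$O = 4732$ ($O = \left(-2\right) 0 \left(-10\right) + 91 \cdot 52 = 0 \left(-10\right) + 4732 = 0 + 4732 = 4732$)
$O - 24186 = 4732 - 24186 = -19454$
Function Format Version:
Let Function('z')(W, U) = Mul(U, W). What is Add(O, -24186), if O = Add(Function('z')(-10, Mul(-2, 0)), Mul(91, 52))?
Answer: -19454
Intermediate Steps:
O = 4732 (O = Add(Mul(Mul(-2, 0), -10), Mul(91, 52)) = Add(Mul(0, -10), 4732) = Add(0, 4732) = 4732)
Add(O, -24186) = Add(4732, -24186) = -19454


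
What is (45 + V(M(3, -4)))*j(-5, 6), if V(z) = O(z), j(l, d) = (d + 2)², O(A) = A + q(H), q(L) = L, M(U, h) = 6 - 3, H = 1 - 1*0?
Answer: 3136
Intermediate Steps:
H = 1 (H = 1 + 0 = 1)
M(U, h) = 3
O(A) = 1 + A (O(A) = A + 1 = 1 + A)
j(l, d) = (2 + d)²
V(z) = 1 + z
(45 + V(M(3, -4)))*j(-5, 6) = (45 + (1 + 3))*(2 + 6)² = (45 + 4)*8² = 49*64 = 3136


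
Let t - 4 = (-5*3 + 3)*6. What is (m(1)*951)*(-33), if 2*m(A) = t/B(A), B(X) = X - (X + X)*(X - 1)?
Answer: 1067022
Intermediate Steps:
t = -68 (t = 4 + (-5*3 + 3)*6 = 4 + (-15 + 3)*6 = 4 - 12*6 = 4 - 72 = -68)
B(X) = X - 2*X*(-1 + X)
m(A) = -34/(A*(3 - 2*A)) (m(A) = (-68*1/(A*(3 - 2*A)))/2 = (-68/(A*(3 - 2*A)))/2 = -34/(A*(3 - 2*A)))
(m(1)*951)*(-33) = ((34/(1*(-3 + 2*1)))*951)*(-33) = ((34*1/(-3 + 2))*951)*(-33) = ((34*1/(-1))*951)*(-33) = ((34*1*(-1))*951)*(-33) = -34*951*(-33) = -32334*(-33) = 1067022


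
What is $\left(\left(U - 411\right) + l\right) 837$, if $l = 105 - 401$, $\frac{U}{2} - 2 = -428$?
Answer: $-1304883$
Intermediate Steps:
$U = -852$ ($U = 4 + 2 \left(-428\right) = 4 - 856 = -852$)
$l = -296$ ($l = 105 - 401 = -296$)
$\left(\left(U - 411\right) + l\right) 837 = \left(\left(-852 - 411\right) - 296\right) 837 = \left(-1263 - 296\right) 837 = \left(-1559\right) 837 = -1304883$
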